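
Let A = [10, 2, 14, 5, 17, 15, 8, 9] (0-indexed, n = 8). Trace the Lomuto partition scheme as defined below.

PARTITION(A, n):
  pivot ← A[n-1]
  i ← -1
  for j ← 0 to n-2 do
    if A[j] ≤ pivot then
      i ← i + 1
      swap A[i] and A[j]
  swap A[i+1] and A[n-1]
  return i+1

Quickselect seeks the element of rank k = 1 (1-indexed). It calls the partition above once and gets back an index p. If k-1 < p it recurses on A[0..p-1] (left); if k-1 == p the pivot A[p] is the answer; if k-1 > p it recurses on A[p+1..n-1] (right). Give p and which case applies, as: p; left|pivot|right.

3; left

pivot=9, i=-1
j=0: 10>9, skip
j=1: 2≤9, i=0, swap(0,1) ⇒ [2, 10, 14, 5, 17, 15, 8, 9]
j=2: 14>9, skip
j=3: 5≤9, i=1, swap(1,3) ⇒ [2, 5, 14, 10, 17, 15, 8, 9]
j=4: 17>9, skip
j=5: 15>9, skip
j=6: 8≤9, i=2, swap(2,6) ⇒ [2, 5, 8, 10, 17, 15, 14, 9]
swap(3,7) ⇒ [2, 5, 8, 9, 17, 15, 14, 10]; return 3
p = 3; k-1 = 0 < 3 ⇒ left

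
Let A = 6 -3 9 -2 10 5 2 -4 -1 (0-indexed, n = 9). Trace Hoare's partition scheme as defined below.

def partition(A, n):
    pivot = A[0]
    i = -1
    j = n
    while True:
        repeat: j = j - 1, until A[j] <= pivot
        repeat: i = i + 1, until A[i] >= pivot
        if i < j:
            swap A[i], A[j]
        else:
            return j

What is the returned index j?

5

pivot=6
j stops at 8 (-1), i stops at 0 (6); swap ⇒ -1 -3 9 -2 10 5 2 -4 6
j stops at 7 (-4), i stops at 2 (9); swap ⇒ -1 -3 -4 -2 10 5 2 9 6
j stops at 6 (2), i stops at 4 (10); swap ⇒ -1 -3 -4 -2 2 5 10 9 6
j stops at 5, i stops at 6; i≥j ⇒ return 5. A=-1 -3 -4 -2 2 5 10 9 6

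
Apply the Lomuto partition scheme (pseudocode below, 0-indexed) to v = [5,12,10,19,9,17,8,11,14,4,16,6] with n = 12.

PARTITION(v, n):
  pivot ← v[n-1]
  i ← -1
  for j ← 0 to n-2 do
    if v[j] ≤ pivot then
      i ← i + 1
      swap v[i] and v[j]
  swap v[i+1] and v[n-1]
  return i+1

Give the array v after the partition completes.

pivot = v[11] = 6; i = -1
j=0: v[0]=5 ≤ 6 → i=0, swap v[0],v[0] (no change) → [5,12,10,19,9,17,8,11,14,4,16,6]
j=1: v[1]=12 > 6 → no swap
j=2: v[2]=10 > 6 → no swap
j=3: v[3]=19 > 6 → no swap
j=4: v[4]=9 > 6 → no swap
j=5: v[5]=17 > 6 → no swap
j=6: v[6]=8 > 6 → no swap
j=7: v[7]=11 > 6 → no swap
j=8: v[8]=14 > 6 → no swap
j=9: v[9]=4 ≤ 6 → i=1, swap v[1],v[9] → [5,4,10,19,9,17,8,11,14,12,16,6]
j=10: v[10]=16 > 6 → no swap
final swap v[2],v[11] → [5,4,6,19,9,17,8,11,14,12,16,10]; return 2

[5,4,6,19,9,17,8,11,14,12,16,10]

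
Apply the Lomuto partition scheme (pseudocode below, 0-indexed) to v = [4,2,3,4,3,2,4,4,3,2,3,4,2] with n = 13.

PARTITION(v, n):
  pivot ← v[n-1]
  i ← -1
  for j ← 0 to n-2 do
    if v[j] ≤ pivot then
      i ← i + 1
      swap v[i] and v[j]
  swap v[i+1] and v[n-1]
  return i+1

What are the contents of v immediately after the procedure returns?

pivot=2, i=-1
j=0: 4>2, skip
j=1: 2≤2, i=0, swap(0,1) ⇒ [2,4,3,4,3,2,4,4,3,2,3,4,2]
j=2: 3>2, skip
j=3: 4>2, skip
j=4: 3>2, skip
j=5: 2≤2, i=1, swap(1,5) ⇒ [2,2,3,4,3,4,4,4,3,2,3,4,2]
j=6: 4>2, skip
j=7: 4>2, skip
j=8: 3>2, skip
j=9: 2≤2, i=2, swap(2,9) ⇒ [2,2,2,4,3,4,4,4,3,3,3,4,2]
j=10: 3>2, skip
j=11: 4>2, skip
swap(3,12) ⇒ [2,2,2,2,3,4,4,4,3,3,3,4,4]; return 3

[2,2,2,2,3,4,4,4,3,3,3,4,4]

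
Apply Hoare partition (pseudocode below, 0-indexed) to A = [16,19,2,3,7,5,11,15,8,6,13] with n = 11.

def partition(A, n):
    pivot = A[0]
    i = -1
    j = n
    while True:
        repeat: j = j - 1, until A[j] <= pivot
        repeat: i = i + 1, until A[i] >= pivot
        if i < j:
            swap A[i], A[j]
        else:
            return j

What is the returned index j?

8

pivot = A[0] = 16; i = -1, j = 11
j→10 (A[10]=13≤16), i→0 (A[0]=16≥16); i<j, swap → [13,19,2,3,7,5,11,15,8,6,16]
j→9 (A[9]=6≤16), i→1 (A[1]=19≥16); i<j, swap → [13,6,2,3,7,5,11,15,8,19,16]
j→8, i→9; i≥j, return j=8. A = [13,6,2,3,7,5,11,15,8,19,16]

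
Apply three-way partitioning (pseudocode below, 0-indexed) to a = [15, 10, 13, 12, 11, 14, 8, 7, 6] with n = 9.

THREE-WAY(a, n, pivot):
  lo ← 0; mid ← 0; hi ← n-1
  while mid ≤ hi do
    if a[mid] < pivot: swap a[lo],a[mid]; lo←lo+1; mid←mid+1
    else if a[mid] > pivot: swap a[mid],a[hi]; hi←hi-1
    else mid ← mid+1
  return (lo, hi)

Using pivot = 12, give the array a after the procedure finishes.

[6, 10, 7, 11, 8, 12, 14, 13, 15]

pivot = 12; lo=0, mid=0, hi=8
a[mid]=15>12: swap a[0],a[8]; hi=7 → [6, 10, 13, 12, 11, 14, 8, 7, 15]
a[mid]=6<12: swap a[0],a[0]; lo=1,mid=1 → [6, 10, 13, 12, 11, 14, 8, 7, 15]
a[mid]=10<12: swap a[1],a[1]; lo=2,mid=2 → [6, 10, 13, 12, 11, 14, 8, 7, 15]
a[mid]=13>12: swap a[2],a[7]; hi=6 → [6, 10, 7, 12, 11, 14, 8, 13, 15]
a[mid]=7<12: swap a[2],a[2]; lo=3,mid=3 → [6, 10, 7, 12, 11, 14, 8, 13, 15]
a[mid]=12=12: mid=4
a[mid]=11<12: swap a[3],a[4]; lo=4,mid=5 → [6, 10, 7, 11, 12, 14, 8, 13, 15]
a[mid]=14>12: swap a[5],a[6]; hi=5 → [6, 10, 7, 11, 12, 8, 14, 13, 15]
a[mid]=8<12: swap a[4],a[5]; lo=5,mid=6 → [6, 10, 7, 11, 8, 12, 14, 13, 15]
end: lo=5, hi=5; a = [6, 10, 7, 11, 8, 12, 14, 13, 15]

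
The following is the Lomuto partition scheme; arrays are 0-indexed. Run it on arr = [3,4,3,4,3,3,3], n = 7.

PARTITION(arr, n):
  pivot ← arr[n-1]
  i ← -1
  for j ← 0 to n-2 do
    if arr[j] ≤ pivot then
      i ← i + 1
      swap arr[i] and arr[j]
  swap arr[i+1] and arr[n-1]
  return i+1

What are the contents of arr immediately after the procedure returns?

pivot = arr[6] = 3; i = -1
j=0: arr[0]=3 ≤ 3 → i=0, swap arr[0],arr[0] (no change) → [3,4,3,4,3,3,3]
j=1: arr[1]=4 > 3 → no swap
j=2: arr[2]=3 ≤ 3 → i=1, swap arr[1],arr[2] → [3,3,4,4,3,3,3]
j=3: arr[3]=4 > 3 → no swap
j=4: arr[4]=3 ≤ 3 → i=2, swap arr[2],arr[4] → [3,3,3,4,4,3,3]
j=5: arr[5]=3 ≤ 3 → i=3, swap arr[3],arr[5] → [3,3,3,3,4,4,3]
final swap arr[4],arr[6] → [3,3,3,3,3,4,4]; return 4

[3,3,3,3,3,4,4]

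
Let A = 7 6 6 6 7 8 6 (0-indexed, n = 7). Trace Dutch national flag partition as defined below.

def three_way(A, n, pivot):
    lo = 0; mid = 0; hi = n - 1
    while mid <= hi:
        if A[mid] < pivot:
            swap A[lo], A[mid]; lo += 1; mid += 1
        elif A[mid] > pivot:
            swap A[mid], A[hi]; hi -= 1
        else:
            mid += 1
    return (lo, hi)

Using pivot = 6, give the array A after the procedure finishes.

6 6 6 6 8 7 7

lo=0 mid=0 hi=6
7>6: swap(0,6), hi=5 ⇒ 6 6 6 6 7 8 7
6=6: mid=1
6=6: mid=2
6=6: mid=3
6=6: mid=4
7>6: swap(4,5), hi=4 ⇒ 6 6 6 6 8 7 7
8>6: swap(4,4), hi=3 ⇒ 6 6 6 6 8 7 7
done. lo=0 hi=3; A=6 6 6 6 8 7 7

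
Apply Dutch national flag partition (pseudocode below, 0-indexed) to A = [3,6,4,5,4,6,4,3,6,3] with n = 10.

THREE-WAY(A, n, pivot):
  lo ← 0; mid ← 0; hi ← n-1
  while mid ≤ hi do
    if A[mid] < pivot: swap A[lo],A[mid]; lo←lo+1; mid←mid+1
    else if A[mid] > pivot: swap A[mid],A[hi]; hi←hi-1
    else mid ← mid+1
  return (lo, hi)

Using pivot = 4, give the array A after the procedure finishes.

pivot = 4; lo=0, mid=0, hi=9
A[mid]=3<4: swap A[0],A[0]; lo=1,mid=1 → [3,6,4,5,4,6,4,3,6,3]
A[mid]=6>4: swap A[1],A[9]; hi=8 → [3,3,4,5,4,6,4,3,6,6]
A[mid]=3<4: swap A[1],A[1]; lo=2,mid=2 → [3,3,4,5,4,6,4,3,6,6]
A[mid]=4=4: mid=3
A[mid]=5>4: swap A[3],A[8]; hi=7 → [3,3,4,6,4,6,4,3,5,6]
A[mid]=6>4: swap A[3],A[7]; hi=6 → [3,3,4,3,4,6,4,6,5,6]
A[mid]=3<4: swap A[2],A[3]; lo=3,mid=4 → [3,3,3,4,4,6,4,6,5,6]
A[mid]=4=4: mid=5
A[mid]=6>4: swap A[5],A[6]; hi=5 → [3,3,3,4,4,4,6,6,5,6]
A[mid]=4=4: mid=6
end: lo=3, hi=5; A = [3,3,3,4,4,4,6,6,5,6]

[3,3,3,4,4,4,6,6,5,6]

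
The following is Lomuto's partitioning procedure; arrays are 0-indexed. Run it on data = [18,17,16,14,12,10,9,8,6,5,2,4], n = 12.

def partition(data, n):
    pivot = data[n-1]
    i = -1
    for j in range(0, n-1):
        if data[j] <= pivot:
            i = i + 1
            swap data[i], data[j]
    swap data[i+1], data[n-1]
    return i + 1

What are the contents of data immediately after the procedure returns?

[2,4,16,14,12,10,9,8,6,5,18,17]

pivot = data[11] = 4; i = -1
j=0: data[0]=18 > 4 → no swap
j=1: data[1]=17 > 4 → no swap
j=2: data[2]=16 > 4 → no swap
j=3: data[3]=14 > 4 → no swap
j=4: data[4]=12 > 4 → no swap
j=5: data[5]=10 > 4 → no swap
j=6: data[6]=9 > 4 → no swap
j=7: data[7]=8 > 4 → no swap
j=8: data[8]=6 > 4 → no swap
j=9: data[9]=5 > 4 → no swap
j=10: data[10]=2 ≤ 4 → i=0, swap data[0],data[10] → [2,17,16,14,12,10,9,8,6,5,18,4]
final swap data[1],data[11] → [2,4,16,14,12,10,9,8,6,5,18,17]; return 1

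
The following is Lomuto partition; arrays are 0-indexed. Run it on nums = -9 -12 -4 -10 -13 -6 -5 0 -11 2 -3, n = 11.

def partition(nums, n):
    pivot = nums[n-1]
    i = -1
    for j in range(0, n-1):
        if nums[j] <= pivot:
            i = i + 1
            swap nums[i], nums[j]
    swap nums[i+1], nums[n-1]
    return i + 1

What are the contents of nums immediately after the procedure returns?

-9 -12 -4 -10 -13 -6 -5 -11 -3 2 0

pivot = nums[10] = -3; i = -1
j=0: nums[0]=-9 ≤ -3 → i=0, swap nums[0],nums[0] (no change) → -9 -12 -4 -10 -13 -6 -5 0 -11 2 -3
j=1: nums[1]=-12 ≤ -3 → i=1, swap nums[1],nums[1] (no change) → -9 -12 -4 -10 -13 -6 -5 0 -11 2 -3
j=2: nums[2]=-4 ≤ -3 → i=2, swap nums[2],nums[2] (no change) → -9 -12 -4 -10 -13 -6 -5 0 -11 2 -3
j=3: nums[3]=-10 ≤ -3 → i=3, swap nums[3],nums[3] (no change) → -9 -12 -4 -10 -13 -6 -5 0 -11 2 -3
j=4: nums[4]=-13 ≤ -3 → i=4, swap nums[4],nums[4] (no change) → -9 -12 -4 -10 -13 -6 -5 0 -11 2 -3
j=5: nums[5]=-6 ≤ -3 → i=5, swap nums[5],nums[5] (no change) → -9 -12 -4 -10 -13 -6 -5 0 -11 2 -3
j=6: nums[6]=-5 ≤ -3 → i=6, swap nums[6],nums[6] (no change) → -9 -12 -4 -10 -13 -6 -5 0 -11 2 -3
j=7: nums[7]=0 > -3 → no swap
j=8: nums[8]=-11 ≤ -3 → i=7, swap nums[7],nums[8] → -9 -12 -4 -10 -13 -6 -5 -11 0 2 -3
j=9: nums[9]=2 > -3 → no swap
final swap nums[8],nums[10] → -9 -12 -4 -10 -13 -6 -5 -11 -3 2 0; return 8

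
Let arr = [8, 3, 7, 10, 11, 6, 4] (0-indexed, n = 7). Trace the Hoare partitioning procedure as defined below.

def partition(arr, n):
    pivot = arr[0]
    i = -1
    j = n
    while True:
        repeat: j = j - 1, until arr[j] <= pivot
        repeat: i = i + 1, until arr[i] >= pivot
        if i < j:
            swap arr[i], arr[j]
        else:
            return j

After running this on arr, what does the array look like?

pivot=8
j stops at 6 (4), i stops at 0 (8); swap ⇒ [4, 3, 7, 10, 11, 6, 8]
j stops at 5 (6), i stops at 3 (10); swap ⇒ [4, 3, 7, 6, 11, 10, 8]
j stops at 3, i stops at 4; i≥j ⇒ return 3. arr=[4, 3, 7, 6, 11, 10, 8]

[4, 3, 7, 6, 11, 10, 8]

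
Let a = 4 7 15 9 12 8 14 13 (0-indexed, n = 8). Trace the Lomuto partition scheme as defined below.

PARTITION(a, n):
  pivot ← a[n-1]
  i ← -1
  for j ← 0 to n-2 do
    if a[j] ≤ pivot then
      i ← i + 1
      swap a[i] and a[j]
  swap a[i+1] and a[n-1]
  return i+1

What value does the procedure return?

5

pivot = a[7] = 13; i = -1
j=0: a[0]=4 ≤ 13 → i=0, swap a[0],a[0] (no change) → 4 7 15 9 12 8 14 13
j=1: a[1]=7 ≤ 13 → i=1, swap a[1],a[1] (no change) → 4 7 15 9 12 8 14 13
j=2: a[2]=15 > 13 → no swap
j=3: a[3]=9 ≤ 13 → i=2, swap a[2],a[3] → 4 7 9 15 12 8 14 13
j=4: a[4]=12 ≤ 13 → i=3, swap a[3],a[4] → 4 7 9 12 15 8 14 13
j=5: a[5]=8 ≤ 13 → i=4, swap a[4],a[5] → 4 7 9 12 8 15 14 13
j=6: a[6]=14 > 13 → no swap
final swap a[5],a[7] → 4 7 9 12 8 13 14 15; return 5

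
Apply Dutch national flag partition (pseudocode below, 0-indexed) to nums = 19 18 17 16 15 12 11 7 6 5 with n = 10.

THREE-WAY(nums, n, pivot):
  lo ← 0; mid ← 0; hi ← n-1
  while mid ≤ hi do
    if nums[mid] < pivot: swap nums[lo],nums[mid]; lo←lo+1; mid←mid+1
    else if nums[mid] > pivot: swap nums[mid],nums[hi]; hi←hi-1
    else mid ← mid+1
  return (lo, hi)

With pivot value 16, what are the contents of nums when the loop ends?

5 6 7 15 12 11 16 17 18 19

lo=0 mid=0 hi=9
19>16: swap(0,9), hi=8 ⇒ 5 18 17 16 15 12 11 7 6 19
5<16: swap(0,0), lo=1 mid=1 ⇒ 5 18 17 16 15 12 11 7 6 19
18>16: swap(1,8), hi=7 ⇒ 5 6 17 16 15 12 11 7 18 19
6<16: swap(1,1), lo=2 mid=2 ⇒ 5 6 17 16 15 12 11 7 18 19
17>16: swap(2,7), hi=6 ⇒ 5 6 7 16 15 12 11 17 18 19
7<16: swap(2,2), lo=3 mid=3 ⇒ 5 6 7 16 15 12 11 17 18 19
16=16: mid=4
15<16: swap(3,4), lo=4 mid=5 ⇒ 5 6 7 15 16 12 11 17 18 19
12<16: swap(4,5), lo=5 mid=6 ⇒ 5 6 7 15 12 16 11 17 18 19
11<16: swap(5,6), lo=6 mid=7 ⇒ 5 6 7 15 12 11 16 17 18 19
done. lo=6 hi=6; nums=5 6 7 15 12 11 16 17 18 19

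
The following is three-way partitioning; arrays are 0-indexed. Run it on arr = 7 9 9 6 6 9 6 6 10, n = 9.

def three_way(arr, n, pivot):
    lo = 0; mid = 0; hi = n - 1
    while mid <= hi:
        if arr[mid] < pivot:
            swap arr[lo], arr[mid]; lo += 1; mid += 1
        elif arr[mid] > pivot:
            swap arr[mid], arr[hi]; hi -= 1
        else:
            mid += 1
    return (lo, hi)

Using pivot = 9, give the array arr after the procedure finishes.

pivot = 9; lo=0, mid=0, hi=8
arr[mid]=7<9: swap arr[0],arr[0]; lo=1,mid=1 → 7 9 9 6 6 9 6 6 10
arr[mid]=9=9: mid=2
arr[mid]=9=9: mid=3
arr[mid]=6<9: swap arr[1],arr[3]; lo=2,mid=4 → 7 6 9 9 6 9 6 6 10
arr[mid]=6<9: swap arr[2],arr[4]; lo=3,mid=5 → 7 6 6 9 9 9 6 6 10
arr[mid]=9=9: mid=6
arr[mid]=6<9: swap arr[3],arr[6]; lo=4,mid=7 → 7 6 6 6 9 9 9 6 10
arr[mid]=6<9: swap arr[4],arr[7]; lo=5,mid=8 → 7 6 6 6 6 9 9 9 10
arr[mid]=10>9: swap arr[8],arr[8]; hi=7 → 7 6 6 6 6 9 9 9 10
end: lo=5, hi=7; arr = 7 6 6 6 6 9 9 9 10

7 6 6 6 6 9 9 9 10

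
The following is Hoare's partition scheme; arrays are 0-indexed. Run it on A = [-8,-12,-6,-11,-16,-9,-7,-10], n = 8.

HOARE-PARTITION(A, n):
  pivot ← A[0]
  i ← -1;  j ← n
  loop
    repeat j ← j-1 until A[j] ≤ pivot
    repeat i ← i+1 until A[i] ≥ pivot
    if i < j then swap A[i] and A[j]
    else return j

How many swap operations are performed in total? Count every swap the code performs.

pivot=-8
j stops at 7 (-10), i stops at 0 (-8); swap ⇒ [-10,-12,-6,-11,-16,-9,-7,-8]
j stops at 5 (-9), i stops at 2 (-6); swap ⇒ [-10,-12,-9,-11,-16,-6,-7,-8]
j stops at 4, i stops at 5; i≥j ⇒ return 4. A=[-10,-12,-9,-11,-16,-6,-7,-8]

2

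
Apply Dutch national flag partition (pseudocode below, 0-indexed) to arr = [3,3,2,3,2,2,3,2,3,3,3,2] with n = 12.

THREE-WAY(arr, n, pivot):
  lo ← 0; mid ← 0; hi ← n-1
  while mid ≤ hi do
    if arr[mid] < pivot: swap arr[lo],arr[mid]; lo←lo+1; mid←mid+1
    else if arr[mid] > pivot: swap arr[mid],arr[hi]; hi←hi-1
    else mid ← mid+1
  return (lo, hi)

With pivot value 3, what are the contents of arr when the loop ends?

lo=0 mid=0 hi=11
3=3: mid=1
3=3: mid=2
2<3: swap(0,2), lo=1 mid=3 ⇒ [2,3,3,3,2,2,3,2,3,3,3,2]
3=3: mid=4
2<3: swap(1,4), lo=2 mid=5 ⇒ [2,2,3,3,3,2,3,2,3,3,3,2]
2<3: swap(2,5), lo=3 mid=6 ⇒ [2,2,2,3,3,3,3,2,3,3,3,2]
3=3: mid=7
2<3: swap(3,7), lo=4 mid=8 ⇒ [2,2,2,2,3,3,3,3,3,3,3,2]
3=3: mid=9
3=3: mid=10
3=3: mid=11
2<3: swap(4,11), lo=5 mid=12 ⇒ [2,2,2,2,2,3,3,3,3,3,3,3]
done. lo=5 hi=11; arr=[2,2,2,2,2,3,3,3,3,3,3,3]

[2,2,2,2,2,3,3,3,3,3,3,3]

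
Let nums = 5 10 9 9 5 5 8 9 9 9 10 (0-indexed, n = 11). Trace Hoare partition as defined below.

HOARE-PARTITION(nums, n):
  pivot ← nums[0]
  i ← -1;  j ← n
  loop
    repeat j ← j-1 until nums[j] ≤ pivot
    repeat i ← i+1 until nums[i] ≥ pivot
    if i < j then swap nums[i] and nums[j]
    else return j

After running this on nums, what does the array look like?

5 5 9 9 10 5 8 9 9 9 10

pivot = nums[0] = 5; i = -1, j = 11
j→5 (nums[5]=5≤5), i→0 (nums[0]=5≥5); i<j, swap → 5 10 9 9 5 5 8 9 9 9 10
j→4 (nums[4]=5≤5), i→1 (nums[1]=10≥5); i<j, swap → 5 5 9 9 10 5 8 9 9 9 10
j→1, i→2; i≥j, return j=1. nums = 5 5 9 9 10 5 8 9 9 9 10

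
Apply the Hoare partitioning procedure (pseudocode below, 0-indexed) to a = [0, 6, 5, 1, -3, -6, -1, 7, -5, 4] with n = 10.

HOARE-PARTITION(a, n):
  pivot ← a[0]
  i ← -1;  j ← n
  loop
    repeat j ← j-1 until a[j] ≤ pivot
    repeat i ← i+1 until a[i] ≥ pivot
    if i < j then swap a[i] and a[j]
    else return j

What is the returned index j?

3

pivot=0
j stops at 8 (-5), i stops at 0 (0); swap ⇒ [-5, 6, 5, 1, -3, -6, -1, 7, 0, 4]
j stops at 6 (-1), i stops at 1 (6); swap ⇒ [-5, -1, 5, 1, -3, -6, 6, 7, 0, 4]
j stops at 5 (-6), i stops at 2 (5); swap ⇒ [-5, -1, -6, 1, -3, 5, 6, 7, 0, 4]
j stops at 4 (-3), i stops at 3 (1); swap ⇒ [-5, -1, -6, -3, 1, 5, 6, 7, 0, 4]
j stops at 3, i stops at 4; i≥j ⇒ return 3. a=[-5, -1, -6, -3, 1, 5, 6, 7, 0, 4]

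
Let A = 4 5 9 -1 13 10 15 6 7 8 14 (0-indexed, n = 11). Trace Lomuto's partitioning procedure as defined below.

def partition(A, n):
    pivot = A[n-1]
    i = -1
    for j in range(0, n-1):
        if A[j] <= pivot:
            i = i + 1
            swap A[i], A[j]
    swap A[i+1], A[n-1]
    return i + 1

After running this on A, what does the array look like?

4 5 9 -1 13 10 6 7 8 14 15

pivot = A[10] = 14; i = -1
j=0: A[0]=4 ≤ 14 → i=0, swap A[0],A[0] (no change) → 4 5 9 -1 13 10 15 6 7 8 14
j=1: A[1]=5 ≤ 14 → i=1, swap A[1],A[1] (no change) → 4 5 9 -1 13 10 15 6 7 8 14
j=2: A[2]=9 ≤ 14 → i=2, swap A[2],A[2] (no change) → 4 5 9 -1 13 10 15 6 7 8 14
j=3: A[3]=-1 ≤ 14 → i=3, swap A[3],A[3] (no change) → 4 5 9 -1 13 10 15 6 7 8 14
j=4: A[4]=13 ≤ 14 → i=4, swap A[4],A[4] (no change) → 4 5 9 -1 13 10 15 6 7 8 14
j=5: A[5]=10 ≤ 14 → i=5, swap A[5],A[5] (no change) → 4 5 9 -1 13 10 15 6 7 8 14
j=6: A[6]=15 > 14 → no swap
j=7: A[7]=6 ≤ 14 → i=6, swap A[6],A[7] → 4 5 9 -1 13 10 6 15 7 8 14
j=8: A[8]=7 ≤ 14 → i=7, swap A[7],A[8] → 4 5 9 -1 13 10 6 7 15 8 14
j=9: A[9]=8 ≤ 14 → i=8, swap A[8],A[9] → 4 5 9 -1 13 10 6 7 8 15 14
final swap A[9],A[10] → 4 5 9 -1 13 10 6 7 8 14 15; return 9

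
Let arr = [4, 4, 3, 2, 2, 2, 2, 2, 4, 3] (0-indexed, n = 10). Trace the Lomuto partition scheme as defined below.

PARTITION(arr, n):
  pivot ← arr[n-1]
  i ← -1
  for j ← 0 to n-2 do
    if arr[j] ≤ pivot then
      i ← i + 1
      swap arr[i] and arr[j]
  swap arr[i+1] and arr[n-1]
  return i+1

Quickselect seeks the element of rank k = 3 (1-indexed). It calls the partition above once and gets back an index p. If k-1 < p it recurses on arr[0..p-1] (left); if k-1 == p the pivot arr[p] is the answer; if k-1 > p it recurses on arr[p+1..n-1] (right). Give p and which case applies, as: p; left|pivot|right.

pivot=3, i=-1
j=0: 4>3, skip
j=1: 4>3, skip
j=2: 3≤3, i=0, swap(0,2) ⇒ [3, 4, 4, 2, 2, 2, 2, 2, 4, 3]
j=3: 2≤3, i=1, swap(1,3) ⇒ [3, 2, 4, 4, 2, 2, 2, 2, 4, 3]
j=4: 2≤3, i=2, swap(2,4) ⇒ [3, 2, 2, 4, 4, 2, 2, 2, 4, 3]
j=5: 2≤3, i=3, swap(3,5) ⇒ [3, 2, 2, 2, 4, 4, 2, 2, 4, 3]
j=6: 2≤3, i=4, swap(4,6) ⇒ [3, 2, 2, 2, 2, 4, 4, 2, 4, 3]
j=7: 2≤3, i=5, swap(5,7) ⇒ [3, 2, 2, 2, 2, 2, 4, 4, 4, 3]
j=8: 4>3, skip
swap(6,9) ⇒ [3, 2, 2, 2, 2, 2, 3, 4, 4, 4]; return 6
p = 6; k-1 = 2 < 6 ⇒ left

6; left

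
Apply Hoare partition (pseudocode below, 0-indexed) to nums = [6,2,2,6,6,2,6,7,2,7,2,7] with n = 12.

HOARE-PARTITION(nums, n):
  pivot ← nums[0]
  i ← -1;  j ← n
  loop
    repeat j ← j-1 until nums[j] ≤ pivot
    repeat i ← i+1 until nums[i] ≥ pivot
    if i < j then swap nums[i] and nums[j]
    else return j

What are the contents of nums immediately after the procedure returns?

pivot = nums[0] = 6; i = -1, j = 12
j→10 (nums[10]=2≤6), i→0 (nums[0]=6≥6); i<j, swap → [2,2,2,6,6,2,6,7,2,7,6,7]
j→8 (nums[8]=2≤6), i→3 (nums[3]=6≥6); i<j, swap → [2,2,2,2,6,2,6,7,6,7,6,7]
j→6 (nums[6]=6≤6), i→4 (nums[4]=6≥6); i<j, swap → [2,2,2,2,6,2,6,7,6,7,6,7]
j→5, i→6; i≥j, return j=5. nums = [2,2,2,2,6,2,6,7,6,7,6,7]

[2,2,2,2,6,2,6,7,6,7,6,7]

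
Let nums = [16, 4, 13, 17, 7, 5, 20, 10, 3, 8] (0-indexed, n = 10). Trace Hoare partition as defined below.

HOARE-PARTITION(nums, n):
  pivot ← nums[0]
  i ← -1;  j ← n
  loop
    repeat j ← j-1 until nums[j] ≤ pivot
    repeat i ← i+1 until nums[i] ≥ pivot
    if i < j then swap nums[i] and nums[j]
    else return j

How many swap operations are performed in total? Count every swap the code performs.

3

pivot=16
j stops at 9 (8), i stops at 0 (16); swap ⇒ [8, 4, 13, 17, 7, 5, 20, 10, 3, 16]
j stops at 8 (3), i stops at 3 (17); swap ⇒ [8, 4, 13, 3, 7, 5, 20, 10, 17, 16]
j stops at 7 (10), i stops at 6 (20); swap ⇒ [8, 4, 13, 3, 7, 5, 10, 20, 17, 16]
j stops at 6, i stops at 7; i≥j ⇒ return 6. nums=[8, 4, 13, 3, 7, 5, 10, 20, 17, 16]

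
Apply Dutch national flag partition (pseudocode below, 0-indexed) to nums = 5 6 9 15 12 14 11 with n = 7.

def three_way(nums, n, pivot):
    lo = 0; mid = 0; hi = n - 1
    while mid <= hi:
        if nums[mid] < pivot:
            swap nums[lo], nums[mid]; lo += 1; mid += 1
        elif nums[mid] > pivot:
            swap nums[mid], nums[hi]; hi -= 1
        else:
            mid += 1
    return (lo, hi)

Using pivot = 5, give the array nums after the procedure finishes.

lo=0 mid=0 hi=6
5=5: mid=1
6>5: swap(1,6), hi=5 ⇒ 5 11 9 15 12 14 6
11>5: swap(1,5), hi=4 ⇒ 5 14 9 15 12 11 6
14>5: swap(1,4), hi=3 ⇒ 5 12 9 15 14 11 6
12>5: swap(1,3), hi=2 ⇒ 5 15 9 12 14 11 6
15>5: swap(1,2), hi=1 ⇒ 5 9 15 12 14 11 6
9>5: swap(1,1), hi=0 ⇒ 5 9 15 12 14 11 6
done. lo=0 hi=0; nums=5 9 15 12 14 11 6

5 9 15 12 14 11 6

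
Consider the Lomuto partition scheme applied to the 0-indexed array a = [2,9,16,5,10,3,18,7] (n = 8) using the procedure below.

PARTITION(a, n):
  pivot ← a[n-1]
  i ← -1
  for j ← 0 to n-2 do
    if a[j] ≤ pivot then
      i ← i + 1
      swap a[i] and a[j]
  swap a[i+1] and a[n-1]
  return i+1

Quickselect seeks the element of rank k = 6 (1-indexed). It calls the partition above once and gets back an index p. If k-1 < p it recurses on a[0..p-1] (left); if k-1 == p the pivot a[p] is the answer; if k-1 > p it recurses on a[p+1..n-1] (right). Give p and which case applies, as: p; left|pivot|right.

3; right

pivot = a[7] = 7; i = -1
j=0: a[0]=2 ≤ 7 → i=0, swap a[0],a[0] (no change) → [2,9,16,5,10,3,18,7]
j=1: a[1]=9 > 7 → no swap
j=2: a[2]=16 > 7 → no swap
j=3: a[3]=5 ≤ 7 → i=1, swap a[1],a[3] → [2,5,16,9,10,3,18,7]
j=4: a[4]=10 > 7 → no swap
j=5: a[5]=3 ≤ 7 → i=2, swap a[2],a[5] → [2,5,3,9,10,16,18,7]
j=6: a[6]=18 > 7 → no swap
final swap a[3],a[7] → [2,5,3,7,10,16,18,9]; return 3
p = 3; k-1 = 5 > 3 ⇒ right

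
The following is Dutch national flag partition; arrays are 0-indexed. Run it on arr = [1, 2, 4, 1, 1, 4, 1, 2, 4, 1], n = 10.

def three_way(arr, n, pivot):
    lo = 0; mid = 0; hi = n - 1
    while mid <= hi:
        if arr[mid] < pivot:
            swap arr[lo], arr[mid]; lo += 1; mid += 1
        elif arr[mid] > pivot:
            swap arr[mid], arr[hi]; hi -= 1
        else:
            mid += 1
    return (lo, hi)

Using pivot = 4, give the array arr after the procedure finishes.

[1, 2, 1, 1, 1, 2, 1, 4, 4, 4]

pivot = 4; lo=0, mid=0, hi=9
arr[mid]=1<4: swap arr[0],arr[0]; lo=1,mid=1 → [1, 2, 4, 1, 1, 4, 1, 2, 4, 1]
arr[mid]=2<4: swap arr[1],arr[1]; lo=2,mid=2 → [1, 2, 4, 1, 1, 4, 1, 2, 4, 1]
arr[mid]=4=4: mid=3
arr[mid]=1<4: swap arr[2],arr[3]; lo=3,mid=4 → [1, 2, 1, 4, 1, 4, 1, 2, 4, 1]
arr[mid]=1<4: swap arr[3],arr[4]; lo=4,mid=5 → [1, 2, 1, 1, 4, 4, 1, 2, 4, 1]
arr[mid]=4=4: mid=6
arr[mid]=1<4: swap arr[4],arr[6]; lo=5,mid=7 → [1, 2, 1, 1, 1, 4, 4, 2, 4, 1]
arr[mid]=2<4: swap arr[5],arr[7]; lo=6,mid=8 → [1, 2, 1, 1, 1, 2, 4, 4, 4, 1]
arr[mid]=4=4: mid=9
arr[mid]=1<4: swap arr[6],arr[9]; lo=7,mid=10 → [1, 2, 1, 1, 1, 2, 1, 4, 4, 4]
end: lo=7, hi=9; arr = [1, 2, 1, 1, 1, 2, 1, 4, 4, 4]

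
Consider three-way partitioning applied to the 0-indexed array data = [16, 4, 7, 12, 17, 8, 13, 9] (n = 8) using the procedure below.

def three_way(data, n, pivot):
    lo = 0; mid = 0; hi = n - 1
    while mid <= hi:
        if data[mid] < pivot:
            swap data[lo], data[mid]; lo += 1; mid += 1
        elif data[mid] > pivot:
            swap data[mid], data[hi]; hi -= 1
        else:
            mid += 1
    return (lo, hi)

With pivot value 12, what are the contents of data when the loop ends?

pivot = 12; lo=0, mid=0, hi=7
data[mid]=16>12: swap data[0],data[7]; hi=6 → [9, 4, 7, 12, 17, 8, 13, 16]
data[mid]=9<12: swap data[0],data[0]; lo=1,mid=1 → [9, 4, 7, 12, 17, 8, 13, 16]
data[mid]=4<12: swap data[1],data[1]; lo=2,mid=2 → [9, 4, 7, 12, 17, 8, 13, 16]
data[mid]=7<12: swap data[2],data[2]; lo=3,mid=3 → [9, 4, 7, 12, 17, 8, 13, 16]
data[mid]=12=12: mid=4
data[mid]=17>12: swap data[4],data[6]; hi=5 → [9, 4, 7, 12, 13, 8, 17, 16]
data[mid]=13>12: swap data[4],data[5]; hi=4 → [9, 4, 7, 12, 8, 13, 17, 16]
data[mid]=8<12: swap data[3],data[4]; lo=4,mid=5 → [9, 4, 7, 8, 12, 13, 17, 16]
end: lo=4, hi=4; data = [9, 4, 7, 8, 12, 13, 17, 16]

[9, 4, 7, 8, 12, 13, 17, 16]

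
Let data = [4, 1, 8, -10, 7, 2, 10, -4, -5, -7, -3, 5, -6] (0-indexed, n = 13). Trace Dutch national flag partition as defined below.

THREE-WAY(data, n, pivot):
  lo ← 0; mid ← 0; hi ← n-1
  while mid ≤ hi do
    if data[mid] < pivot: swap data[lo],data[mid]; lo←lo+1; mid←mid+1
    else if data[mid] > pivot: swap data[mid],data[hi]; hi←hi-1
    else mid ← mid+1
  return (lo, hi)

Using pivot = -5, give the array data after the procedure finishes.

[-6, -7, -10, -5, 2, 10, -4, 7, 8, -3, 5, 1, 4]

pivot = -5; lo=0, mid=0, hi=12
data[mid]=4>-5: swap data[0],data[12]; hi=11 → [-6, 1, 8, -10, 7, 2, 10, -4, -5, -7, -3, 5, 4]
data[mid]=-6<-5: swap data[0],data[0]; lo=1,mid=1 → [-6, 1, 8, -10, 7, 2, 10, -4, -5, -7, -3, 5, 4]
data[mid]=1>-5: swap data[1],data[11]; hi=10 → [-6, 5, 8, -10, 7, 2, 10, -4, -5, -7, -3, 1, 4]
data[mid]=5>-5: swap data[1],data[10]; hi=9 → [-6, -3, 8, -10, 7, 2, 10, -4, -5, -7, 5, 1, 4]
data[mid]=-3>-5: swap data[1],data[9]; hi=8 → [-6, -7, 8, -10, 7, 2, 10, -4, -5, -3, 5, 1, 4]
data[mid]=-7<-5: swap data[1],data[1]; lo=2,mid=2 → [-6, -7, 8, -10, 7, 2, 10, -4, -5, -3, 5, 1, 4]
data[mid]=8>-5: swap data[2],data[8]; hi=7 → [-6, -7, -5, -10, 7, 2, 10, -4, 8, -3, 5, 1, 4]
data[mid]=-5=-5: mid=3
data[mid]=-10<-5: swap data[2],data[3]; lo=3,mid=4 → [-6, -7, -10, -5, 7, 2, 10, -4, 8, -3, 5, 1, 4]
data[mid]=7>-5: swap data[4],data[7]; hi=6 → [-6, -7, -10, -5, -4, 2, 10, 7, 8, -3, 5, 1, 4]
data[mid]=-4>-5: swap data[4],data[6]; hi=5 → [-6, -7, -10, -5, 10, 2, -4, 7, 8, -3, 5, 1, 4]
data[mid]=10>-5: swap data[4],data[5]; hi=4 → [-6, -7, -10, -5, 2, 10, -4, 7, 8, -3, 5, 1, 4]
data[mid]=2>-5: swap data[4],data[4]; hi=3 → [-6, -7, -10, -5, 2, 10, -4, 7, 8, -3, 5, 1, 4]
end: lo=3, hi=3; data = [-6, -7, -10, -5, 2, 10, -4, 7, 8, -3, 5, 1, 4]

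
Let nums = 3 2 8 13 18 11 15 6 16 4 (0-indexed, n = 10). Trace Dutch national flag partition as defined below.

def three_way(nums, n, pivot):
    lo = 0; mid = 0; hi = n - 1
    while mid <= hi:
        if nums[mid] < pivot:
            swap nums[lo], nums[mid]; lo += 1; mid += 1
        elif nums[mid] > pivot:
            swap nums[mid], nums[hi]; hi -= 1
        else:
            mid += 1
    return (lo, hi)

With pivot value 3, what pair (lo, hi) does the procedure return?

lo=0 mid=0 hi=9
3=3: mid=1
2<3: swap(0,1), lo=1 mid=2 ⇒ 2 3 8 13 18 11 15 6 16 4
8>3: swap(2,9), hi=8 ⇒ 2 3 4 13 18 11 15 6 16 8
4>3: swap(2,8), hi=7 ⇒ 2 3 16 13 18 11 15 6 4 8
16>3: swap(2,7), hi=6 ⇒ 2 3 6 13 18 11 15 16 4 8
6>3: swap(2,6), hi=5 ⇒ 2 3 15 13 18 11 6 16 4 8
15>3: swap(2,5), hi=4 ⇒ 2 3 11 13 18 15 6 16 4 8
11>3: swap(2,4), hi=3 ⇒ 2 3 18 13 11 15 6 16 4 8
18>3: swap(2,3), hi=2 ⇒ 2 3 13 18 11 15 6 16 4 8
13>3: swap(2,2), hi=1 ⇒ 2 3 13 18 11 15 6 16 4 8
done. lo=1 hi=1; nums=2 3 13 18 11 15 6 16 4 8

(1, 1)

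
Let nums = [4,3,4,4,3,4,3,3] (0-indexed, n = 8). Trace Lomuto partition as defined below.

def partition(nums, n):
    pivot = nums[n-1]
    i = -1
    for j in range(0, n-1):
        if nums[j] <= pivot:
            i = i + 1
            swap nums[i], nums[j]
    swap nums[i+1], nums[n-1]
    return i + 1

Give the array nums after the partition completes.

pivot = nums[7] = 3; i = -1
j=0: nums[0]=4 > 3 → no swap
j=1: nums[1]=3 ≤ 3 → i=0, swap nums[0],nums[1] → [3,4,4,4,3,4,3,3]
j=2: nums[2]=4 > 3 → no swap
j=3: nums[3]=4 > 3 → no swap
j=4: nums[4]=3 ≤ 3 → i=1, swap nums[1],nums[4] → [3,3,4,4,4,4,3,3]
j=5: nums[5]=4 > 3 → no swap
j=6: nums[6]=3 ≤ 3 → i=2, swap nums[2],nums[6] → [3,3,3,4,4,4,4,3]
final swap nums[3],nums[7] → [3,3,3,3,4,4,4,4]; return 3

[3,3,3,3,4,4,4,4]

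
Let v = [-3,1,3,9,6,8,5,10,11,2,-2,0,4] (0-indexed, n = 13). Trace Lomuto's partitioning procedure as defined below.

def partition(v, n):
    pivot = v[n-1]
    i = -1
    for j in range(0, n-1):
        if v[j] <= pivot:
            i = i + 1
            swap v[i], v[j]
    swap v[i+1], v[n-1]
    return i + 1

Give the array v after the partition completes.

pivot=4, i=-1
j=0: -3≤4, i=0, swap(0,0) ⇒ [-3,1,3,9,6,8,5,10,11,2,-2,0,4]
j=1: 1≤4, i=1, swap(1,1) ⇒ [-3,1,3,9,6,8,5,10,11,2,-2,0,4]
j=2: 3≤4, i=2, swap(2,2) ⇒ [-3,1,3,9,6,8,5,10,11,2,-2,0,4]
j=3: 9>4, skip
j=4: 6>4, skip
j=5: 8>4, skip
j=6: 5>4, skip
j=7: 10>4, skip
j=8: 11>4, skip
j=9: 2≤4, i=3, swap(3,9) ⇒ [-3,1,3,2,6,8,5,10,11,9,-2,0,4]
j=10: -2≤4, i=4, swap(4,10) ⇒ [-3,1,3,2,-2,8,5,10,11,9,6,0,4]
j=11: 0≤4, i=5, swap(5,11) ⇒ [-3,1,3,2,-2,0,5,10,11,9,6,8,4]
swap(6,12) ⇒ [-3,1,3,2,-2,0,4,10,11,9,6,8,5]; return 6

[-3,1,3,2,-2,0,4,10,11,9,6,8,5]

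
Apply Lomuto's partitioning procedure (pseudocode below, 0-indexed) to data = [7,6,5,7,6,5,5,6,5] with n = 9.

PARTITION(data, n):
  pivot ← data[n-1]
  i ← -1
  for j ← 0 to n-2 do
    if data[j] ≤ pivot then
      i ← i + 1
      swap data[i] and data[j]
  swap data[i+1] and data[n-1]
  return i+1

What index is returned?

pivot = data[8] = 5; i = -1
j=0: data[0]=7 > 5 → no swap
j=1: data[1]=6 > 5 → no swap
j=2: data[2]=5 ≤ 5 → i=0, swap data[0],data[2] → [5,6,7,7,6,5,5,6,5]
j=3: data[3]=7 > 5 → no swap
j=4: data[4]=6 > 5 → no swap
j=5: data[5]=5 ≤ 5 → i=1, swap data[1],data[5] → [5,5,7,7,6,6,5,6,5]
j=6: data[6]=5 ≤ 5 → i=2, swap data[2],data[6] → [5,5,5,7,6,6,7,6,5]
j=7: data[7]=6 > 5 → no swap
final swap data[3],data[8] → [5,5,5,5,6,6,7,6,7]; return 3

3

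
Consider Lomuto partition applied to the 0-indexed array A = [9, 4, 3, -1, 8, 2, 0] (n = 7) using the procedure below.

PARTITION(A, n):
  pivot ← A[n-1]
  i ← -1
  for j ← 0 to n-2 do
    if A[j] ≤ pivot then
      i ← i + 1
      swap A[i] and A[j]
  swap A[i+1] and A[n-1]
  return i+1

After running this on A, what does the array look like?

[-1, 0, 3, 9, 8, 2, 4]

pivot=0, i=-1
j=0: 9>0, skip
j=1: 4>0, skip
j=2: 3>0, skip
j=3: -1≤0, i=0, swap(0,3) ⇒ [-1, 4, 3, 9, 8, 2, 0]
j=4: 8>0, skip
j=5: 2>0, skip
swap(1,6) ⇒ [-1, 0, 3, 9, 8, 2, 4]; return 1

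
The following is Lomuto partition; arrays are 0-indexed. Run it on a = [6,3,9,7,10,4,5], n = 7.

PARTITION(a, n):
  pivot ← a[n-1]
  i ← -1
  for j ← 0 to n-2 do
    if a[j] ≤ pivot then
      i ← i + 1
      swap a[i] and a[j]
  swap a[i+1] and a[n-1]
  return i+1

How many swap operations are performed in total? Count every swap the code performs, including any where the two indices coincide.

pivot=5, i=-1
j=0: 6>5, skip
j=1: 3≤5, i=0, swap(0,1) ⇒ [3,6,9,7,10,4,5]
j=2: 9>5, skip
j=3: 7>5, skip
j=4: 10>5, skip
j=5: 4≤5, i=1, swap(1,5) ⇒ [3,4,9,7,10,6,5]
swap(2,6) ⇒ [3,4,5,7,10,6,9]; return 2

3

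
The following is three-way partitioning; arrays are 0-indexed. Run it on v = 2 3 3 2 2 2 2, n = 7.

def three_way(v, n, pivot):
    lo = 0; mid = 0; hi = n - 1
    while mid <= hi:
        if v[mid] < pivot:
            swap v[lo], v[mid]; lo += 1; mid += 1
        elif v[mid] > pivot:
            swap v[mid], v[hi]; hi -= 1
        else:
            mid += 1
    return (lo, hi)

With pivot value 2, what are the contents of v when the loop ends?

2 2 2 2 2 3 3

pivot = 2; lo=0, mid=0, hi=6
v[mid]=2=2: mid=1
v[mid]=3>2: swap v[1],v[6]; hi=5 → 2 2 3 2 2 2 3
v[mid]=2=2: mid=2
v[mid]=3>2: swap v[2],v[5]; hi=4 → 2 2 2 2 2 3 3
v[mid]=2=2: mid=3
v[mid]=2=2: mid=4
v[mid]=2=2: mid=5
end: lo=0, hi=4; v = 2 2 2 2 2 3 3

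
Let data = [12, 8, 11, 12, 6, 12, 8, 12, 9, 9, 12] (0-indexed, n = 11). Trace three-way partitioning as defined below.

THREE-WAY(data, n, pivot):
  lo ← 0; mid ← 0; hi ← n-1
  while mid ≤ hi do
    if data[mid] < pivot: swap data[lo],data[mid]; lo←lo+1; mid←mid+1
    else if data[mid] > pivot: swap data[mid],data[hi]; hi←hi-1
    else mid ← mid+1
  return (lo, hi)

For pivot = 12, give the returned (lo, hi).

(6, 10)

pivot = 12; lo=0, mid=0, hi=10
data[mid]=12=12: mid=1
data[mid]=8<12: swap data[0],data[1]; lo=1,mid=2 → [8, 12, 11, 12, 6, 12, 8, 12, 9, 9, 12]
data[mid]=11<12: swap data[1],data[2]; lo=2,mid=3 → [8, 11, 12, 12, 6, 12, 8, 12, 9, 9, 12]
data[mid]=12=12: mid=4
data[mid]=6<12: swap data[2],data[4]; lo=3,mid=5 → [8, 11, 6, 12, 12, 12, 8, 12, 9, 9, 12]
data[mid]=12=12: mid=6
data[mid]=8<12: swap data[3],data[6]; lo=4,mid=7 → [8, 11, 6, 8, 12, 12, 12, 12, 9, 9, 12]
data[mid]=12=12: mid=8
data[mid]=9<12: swap data[4],data[8]; lo=5,mid=9 → [8, 11, 6, 8, 9, 12, 12, 12, 12, 9, 12]
data[mid]=9<12: swap data[5],data[9]; lo=6,mid=10 → [8, 11, 6, 8, 9, 9, 12, 12, 12, 12, 12]
data[mid]=12=12: mid=11
end: lo=6, hi=10; data = [8, 11, 6, 8, 9, 9, 12, 12, 12, 12, 12]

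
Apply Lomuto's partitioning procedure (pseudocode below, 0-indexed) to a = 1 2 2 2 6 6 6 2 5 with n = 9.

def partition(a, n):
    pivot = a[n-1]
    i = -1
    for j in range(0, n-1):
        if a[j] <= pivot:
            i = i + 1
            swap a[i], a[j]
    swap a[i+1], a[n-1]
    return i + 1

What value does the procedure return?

pivot=5, i=-1
j=0: 1≤5, i=0, swap(0,0) ⇒ 1 2 2 2 6 6 6 2 5
j=1: 2≤5, i=1, swap(1,1) ⇒ 1 2 2 2 6 6 6 2 5
j=2: 2≤5, i=2, swap(2,2) ⇒ 1 2 2 2 6 6 6 2 5
j=3: 2≤5, i=3, swap(3,3) ⇒ 1 2 2 2 6 6 6 2 5
j=4: 6>5, skip
j=5: 6>5, skip
j=6: 6>5, skip
j=7: 2≤5, i=4, swap(4,7) ⇒ 1 2 2 2 2 6 6 6 5
swap(5,8) ⇒ 1 2 2 2 2 5 6 6 6; return 5

5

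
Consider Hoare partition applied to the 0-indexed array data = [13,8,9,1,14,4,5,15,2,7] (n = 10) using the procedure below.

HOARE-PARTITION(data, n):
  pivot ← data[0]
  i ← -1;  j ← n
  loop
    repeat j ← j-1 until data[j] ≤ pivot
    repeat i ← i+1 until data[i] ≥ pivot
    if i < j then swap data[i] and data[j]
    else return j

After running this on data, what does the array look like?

pivot=13
j stops at 9 (7), i stops at 0 (13); swap ⇒ [7,8,9,1,14,4,5,15,2,13]
j stops at 8 (2), i stops at 4 (14); swap ⇒ [7,8,9,1,2,4,5,15,14,13]
j stops at 6, i stops at 7; i≥j ⇒ return 6. data=[7,8,9,1,2,4,5,15,14,13]

[7,8,9,1,2,4,5,15,14,13]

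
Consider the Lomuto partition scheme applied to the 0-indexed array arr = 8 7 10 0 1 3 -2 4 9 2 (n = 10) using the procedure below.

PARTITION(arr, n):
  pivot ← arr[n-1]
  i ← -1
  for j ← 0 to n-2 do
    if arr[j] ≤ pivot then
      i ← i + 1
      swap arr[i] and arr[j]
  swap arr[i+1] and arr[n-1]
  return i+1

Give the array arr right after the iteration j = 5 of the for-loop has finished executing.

pivot = arr[9] = 2; i = -1
j=0: arr[0]=8 > 2 → no swap
j=1: arr[1]=7 > 2 → no swap
j=2: arr[2]=10 > 2 → no swap
j=3: arr[3]=0 ≤ 2 → i=0, swap arr[0],arr[3] → 0 7 10 8 1 3 -2 4 9 2
j=4: arr[4]=1 ≤ 2 → i=1, swap arr[1],arr[4] → 0 1 10 8 7 3 -2 4 9 2
j=5: arr[5]=3 > 2 → no swap
(after j=5) arr = 0 1 10 8 7 3 -2 4 9 2

0 1 10 8 7 3 -2 4 9 2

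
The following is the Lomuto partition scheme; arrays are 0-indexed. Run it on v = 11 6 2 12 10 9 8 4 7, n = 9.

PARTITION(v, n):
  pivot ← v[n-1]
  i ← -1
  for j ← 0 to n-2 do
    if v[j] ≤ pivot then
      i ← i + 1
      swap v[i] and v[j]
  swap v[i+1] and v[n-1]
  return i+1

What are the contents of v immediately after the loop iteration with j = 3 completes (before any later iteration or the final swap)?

pivot=7, i=-1
j=0: 11>7, skip
j=1: 6≤7, i=0, swap(0,1) ⇒ 6 11 2 12 10 9 8 4 7
j=2: 2≤7, i=1, swap(1,2) ⇒ 6 2 11 12 10 9 8 4 7
j=3: 12>7, skip
(after j=3) v = 6 2 11 12 10 9 8 4 7

6 2 11 12 10 9 8 4 7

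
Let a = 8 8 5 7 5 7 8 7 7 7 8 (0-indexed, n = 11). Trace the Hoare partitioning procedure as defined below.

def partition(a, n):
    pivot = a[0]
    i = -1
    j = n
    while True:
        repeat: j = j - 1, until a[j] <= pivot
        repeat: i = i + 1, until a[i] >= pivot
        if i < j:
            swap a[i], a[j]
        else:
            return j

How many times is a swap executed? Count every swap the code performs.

pivot = a[0] = 8; i = -1, j = 11
j→10 (a[10]=8≤8), i→0 (a[0]=8≥8); i<j, swap → 8 8 5 7 5 7 8 7 7 7 8
j→9 (a[9]=7≤8), i→1 (a[1]=8≥8); i<j, swap → 8 7 5 7 5 7 8 7 7 8 8
j→8 (a[8]=7≤8), i→6 (a[6]=8≥8); i<j, swap → 8 7 5 7 5 7 7 7 8 8 8
j→7, i→8; i≥j, return j=7. a = 8 7 5 7 5 7 7 7 8 8 8

3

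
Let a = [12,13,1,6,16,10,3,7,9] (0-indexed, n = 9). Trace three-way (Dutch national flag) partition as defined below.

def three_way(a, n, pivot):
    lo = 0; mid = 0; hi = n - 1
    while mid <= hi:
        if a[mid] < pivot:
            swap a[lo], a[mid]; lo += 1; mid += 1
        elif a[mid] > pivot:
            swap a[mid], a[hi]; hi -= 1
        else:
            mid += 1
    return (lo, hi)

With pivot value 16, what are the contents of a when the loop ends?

pivot = 16; lo=0, mid=0, hi=8
a[mid]=12<16: swap a[0],a[0]; lo=1,mid=1 → [12,13,1,6,16,10,3,7,9]
a[mid]=13<16: swap a[1],a[1]; lo=2,mid=2 → [12,13,1,6,16,10,3,7,9]
a[mid]=1<16: swap a[2],a[2]; lo=3,mid=3 → [12,13,1,6,16,10,3,7,9]
a[mid]=6<16: swap a[3],a[3]; lo=4,mid=4 → [12,13,1,6,16,10,3,7,9]
a[mid]=16=16: mid=5
a[mid]=10<16: swap a[4],a[5]; lo=5,mid=6 → [12,13,1,6,10,16,3,7,9]
a[mid]=3<16: swap a[5],a[6]; lo=6,mid=7 → [12,13,1,6,10,3,16,7,9]
a[mid]=7<16: swap a[6],a[7]; lo=7,mid=8 → [12,13,1,6,10,3,7,16,9]
a[mid]=9<16: swap a[7],a[8]; lo=8,mid=9 → [12,13,1,6,10,3,7,9,16]
end: lo=8, hi=8; a = [12,13,1,6,10,3,7,9,16]

[12,13,1,6,10,3,7,9,16]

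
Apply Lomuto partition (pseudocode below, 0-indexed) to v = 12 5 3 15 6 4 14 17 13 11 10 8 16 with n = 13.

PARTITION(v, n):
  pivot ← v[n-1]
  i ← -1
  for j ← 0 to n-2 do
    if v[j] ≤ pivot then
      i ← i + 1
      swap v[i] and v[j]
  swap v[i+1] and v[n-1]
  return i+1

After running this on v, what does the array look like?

12 5 3 15 6 4 14 13 11 10 8 16 17

pivot = v[12] = 16; i = -1
j=0: v[0]=12 ≤ 16 → i=0, swap v[0],v[0] (no change) → 12 5 3 15 6 4 14 17 13 11 10 8 16
j=1: v[1]=5 ≤ 16 → i=1, swap v[1],v[1] (no change) → 12 5 3 15 6 4 14 17 13 11 10 8 16
j=2: v[2]=3 ≤ 16 → i=2, swap v[2],v[2] (no change) → 12 5 3 15 6 4 14 17 13 11 10 8 16
j=3: v[3]=15 ≤ 16 → i=3, swap v[3],v[3] (no change) → 12 5 3 15 6 4 14 17 13 11 10 8 16
j=4: v[4]=6 ≤ 16 → i=4, swap v[4],v[4] (no change) → 12 5 3 15 6 4 14 17 13 11 10 8 16
j=5: v[5]=4 ≤ 16 → i=5, swap v[5],v[5] (no change) → 12 5 3 15 6 4 14 17 13 11 10 8 16
j=6: v[6]=14 ≤ 16 → i=6, swap v[6],v[6] (no change) → 12 5 3 15 6 4 14 17 13 11 10 8 16
j=7: v[7]=17 > 16 → no swap
j=8: v[8]=13 ≤ 16 → i=7, swap v[7],v[8] → 12 5 3 15 6 4 14 13 17 11 10 8 16
j=9: v[9]=11 ≤ 16 → i=8, swap v[8],v[9] → 12 5 3 15 6 4 14 13 11 17 10 8 16
j=10: v[10]=10 ≤ 16 → i=9, swap v[9],v[10] → 12 5 3 15 6 4 14 13 11 10 17 8 16
j=11: v[11]=8 ≤ 16 → i=10, swap v[10],v[11] → 12 5 3 15 6 4 14 13 11 10 8 17 16
final swap v[11],v[12] → 12 5 3 15 6 4 14 13 11 10 8 16 17; return 11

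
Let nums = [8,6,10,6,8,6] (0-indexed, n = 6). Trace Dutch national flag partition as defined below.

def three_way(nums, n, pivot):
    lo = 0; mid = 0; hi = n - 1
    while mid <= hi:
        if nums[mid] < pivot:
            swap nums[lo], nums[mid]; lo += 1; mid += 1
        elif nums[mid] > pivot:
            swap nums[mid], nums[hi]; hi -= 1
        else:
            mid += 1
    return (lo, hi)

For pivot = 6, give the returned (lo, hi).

pivot = 6; lo=0, mid=0, hi=5
nums[mid]=8>6: swap nums[0],nums[5]; hi=4 → [6,6,10,6,8,8]
nums[mid]=6=6: mid=1
nums[mid]=6=6: mid=2
nums[mid]=10>6: swap nums[2],nums[4]; hi=3 → [6,6,8,6,10,8]
nums[mid]=8>6: swap nums[2],nums[3]; hi=2 → [6,6,6,8,10,8]
nums[mid]=6=6: mid=3
end: lo=0, hi=2; nums = [6,6,6,8,10,8]

(0, 2)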